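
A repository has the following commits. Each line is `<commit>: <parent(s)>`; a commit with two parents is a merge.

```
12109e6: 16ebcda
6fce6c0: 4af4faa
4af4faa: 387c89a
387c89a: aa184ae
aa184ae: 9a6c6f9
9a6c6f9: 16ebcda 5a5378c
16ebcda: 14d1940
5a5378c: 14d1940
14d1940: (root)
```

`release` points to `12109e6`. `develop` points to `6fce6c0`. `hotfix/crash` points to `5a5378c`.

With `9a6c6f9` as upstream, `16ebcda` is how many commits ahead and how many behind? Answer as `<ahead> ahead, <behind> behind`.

0 ahead, 2 behind

Reachable from 16ebcda: {14d1940, 16ebcda}.
Reachable from 9a6c6f9: {14d1940, 16ebcda, 5a5378c, 9a6c6f9}.
Only in 16ebcda's history (ahead): {} — 0.
Only in 9a6c6f9's history (behind): {5a5378c, 9a6c6f9} — 2.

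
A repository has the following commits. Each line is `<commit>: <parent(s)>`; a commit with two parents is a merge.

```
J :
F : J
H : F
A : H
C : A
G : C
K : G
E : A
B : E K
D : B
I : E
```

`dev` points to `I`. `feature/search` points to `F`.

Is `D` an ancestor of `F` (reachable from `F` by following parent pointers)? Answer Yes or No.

No

Ancestors of F: {F, J}.
D is not in that set, so it is not an ancestor of F.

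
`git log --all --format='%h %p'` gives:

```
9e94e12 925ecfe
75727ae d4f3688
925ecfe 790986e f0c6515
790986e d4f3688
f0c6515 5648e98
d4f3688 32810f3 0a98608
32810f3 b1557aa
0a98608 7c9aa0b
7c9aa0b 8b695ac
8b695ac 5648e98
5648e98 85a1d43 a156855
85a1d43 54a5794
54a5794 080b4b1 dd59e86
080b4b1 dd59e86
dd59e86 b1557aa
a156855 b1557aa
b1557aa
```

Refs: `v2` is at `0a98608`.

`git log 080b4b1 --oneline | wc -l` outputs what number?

3

Walking parent pointers from 080b4b1: reachable set = {080b4b1, b1557aa, dd59e86}.
That is 3 commits.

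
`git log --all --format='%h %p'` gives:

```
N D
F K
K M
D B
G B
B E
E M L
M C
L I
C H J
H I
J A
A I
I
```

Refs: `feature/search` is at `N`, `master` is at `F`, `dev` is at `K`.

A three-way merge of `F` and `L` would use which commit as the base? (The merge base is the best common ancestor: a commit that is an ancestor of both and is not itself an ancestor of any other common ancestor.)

Ancestors of F: {A, C, F, H, I, J, K, M}.
Ancestors of L: {I, L}.
Common ancestors: {I}.
The only common ancestor is I, so it is the merge base.

I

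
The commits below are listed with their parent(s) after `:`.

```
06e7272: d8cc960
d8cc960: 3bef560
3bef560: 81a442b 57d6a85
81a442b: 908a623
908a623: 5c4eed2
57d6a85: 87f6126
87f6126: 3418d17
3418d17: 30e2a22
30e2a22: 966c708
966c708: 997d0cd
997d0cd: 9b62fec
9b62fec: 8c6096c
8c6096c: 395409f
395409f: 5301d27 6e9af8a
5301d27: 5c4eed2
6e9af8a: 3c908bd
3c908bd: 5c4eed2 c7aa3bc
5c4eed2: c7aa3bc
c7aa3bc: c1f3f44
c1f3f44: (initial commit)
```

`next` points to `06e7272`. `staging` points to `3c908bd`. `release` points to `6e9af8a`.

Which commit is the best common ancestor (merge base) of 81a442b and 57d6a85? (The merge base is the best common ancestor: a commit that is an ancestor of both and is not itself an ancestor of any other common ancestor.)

Ancestors of 81a442b: {5c4eed2, 81a442b, 908a623, c1f3f44, c7aa3bc}.
Ancestors of 57d6a85: {30e2a22, 3418d17, 395409f, 3c908bd, 5301d27, 57d6a85, 5c4eed2, 6e9af8a, 87f6126, 8c6096c, 966c708, 997d0cd, 9b62fec, c1f3f44, c7aa3bc}.
Common ancestors: {5c4eed2, c1f3f44, c7aa3bc}.
Among these, 5c4eed2 is not an ancestor of any other common ancestor — it is the merge base.

5c4eed2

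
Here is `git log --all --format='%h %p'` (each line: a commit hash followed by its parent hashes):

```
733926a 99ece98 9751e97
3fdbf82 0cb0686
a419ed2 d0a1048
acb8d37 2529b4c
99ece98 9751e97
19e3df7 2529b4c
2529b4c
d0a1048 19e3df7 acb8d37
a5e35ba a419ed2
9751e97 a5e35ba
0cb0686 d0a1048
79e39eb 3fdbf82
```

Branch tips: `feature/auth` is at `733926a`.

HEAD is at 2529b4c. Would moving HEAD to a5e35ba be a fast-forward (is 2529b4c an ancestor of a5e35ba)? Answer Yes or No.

A fast-forward from 2529b4c to a5e35ba is possible iff 2529b4c is an ancestor of a5e35ba.
Ancestors of a5e35ba: {19e3df7, 2529b4c, a419ed2, a5e35ba, acb8d37, d0a1048}.
2529b4c is among them, so fast-forward is possible.

Yes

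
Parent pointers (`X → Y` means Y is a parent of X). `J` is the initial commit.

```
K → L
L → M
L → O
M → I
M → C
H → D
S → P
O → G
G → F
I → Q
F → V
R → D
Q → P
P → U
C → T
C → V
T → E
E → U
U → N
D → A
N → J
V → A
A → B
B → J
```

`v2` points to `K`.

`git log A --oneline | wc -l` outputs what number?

3

Walking parent pointers from A: reachable set = {A, B, J}.
That is 3 commits.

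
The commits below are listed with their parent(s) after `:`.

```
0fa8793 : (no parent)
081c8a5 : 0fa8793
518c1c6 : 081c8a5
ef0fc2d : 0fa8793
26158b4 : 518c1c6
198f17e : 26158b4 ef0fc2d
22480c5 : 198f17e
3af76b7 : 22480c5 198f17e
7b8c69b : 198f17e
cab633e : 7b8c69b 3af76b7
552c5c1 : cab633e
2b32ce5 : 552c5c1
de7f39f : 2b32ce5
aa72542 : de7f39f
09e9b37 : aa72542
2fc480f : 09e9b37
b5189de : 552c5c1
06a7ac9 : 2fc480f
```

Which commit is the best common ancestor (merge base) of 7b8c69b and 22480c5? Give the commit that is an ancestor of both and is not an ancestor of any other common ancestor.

Ancestors of 7b8c69b: {081c8a5, 0fa8793, 198f17e, 26158b4, 518c1c6, 7b8c69b, ef0fc2d}.
Ancestors of 22480c5: {081c8a5, 0fa8793, 198f17e, 22480c5, 26158b4, 518c1c6, ef0fc2d}.
Common ancestors: {081c8a5, 0fa8793, 198f17e, 26158b4, 518c1c6, ef0fc2d}.
Among these, 198f17e is not an ancestor of any other common ancestor — it is the merge base.

198f17e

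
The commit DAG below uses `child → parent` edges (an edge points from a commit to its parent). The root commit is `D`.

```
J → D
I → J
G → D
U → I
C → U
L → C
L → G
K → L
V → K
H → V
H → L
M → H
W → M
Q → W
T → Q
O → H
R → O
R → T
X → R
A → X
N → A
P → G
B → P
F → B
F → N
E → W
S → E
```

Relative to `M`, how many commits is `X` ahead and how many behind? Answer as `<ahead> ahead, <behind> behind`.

Reachable from X: {C, D, G, H, I, J, K, L, M, O, Q, R, T, U, V, W, X}.
Reachable from M: {C, D, G, H, I, J, K, L, M, U, V}.
Only in X's history (ahead): {O, Q, R, T, W, X} — 6.
Only in M's history (behind): {} — 0.

6 ahead, 0 behind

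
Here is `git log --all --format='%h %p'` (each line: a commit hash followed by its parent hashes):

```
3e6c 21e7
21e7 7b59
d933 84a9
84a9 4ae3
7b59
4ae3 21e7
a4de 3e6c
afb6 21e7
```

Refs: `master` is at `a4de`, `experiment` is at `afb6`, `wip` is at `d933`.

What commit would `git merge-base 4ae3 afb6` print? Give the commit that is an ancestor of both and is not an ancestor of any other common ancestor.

21e7

Ancestors of 4ae3: {21e7, 4ae3, 7b59}.
Ancestors of afb6: {21e7, 7b59, afb6}.
Common ancestors: {21e7, 7b59}.
Among these, 21e7 is not an ancestor of any other common ancestor — it is the merge base.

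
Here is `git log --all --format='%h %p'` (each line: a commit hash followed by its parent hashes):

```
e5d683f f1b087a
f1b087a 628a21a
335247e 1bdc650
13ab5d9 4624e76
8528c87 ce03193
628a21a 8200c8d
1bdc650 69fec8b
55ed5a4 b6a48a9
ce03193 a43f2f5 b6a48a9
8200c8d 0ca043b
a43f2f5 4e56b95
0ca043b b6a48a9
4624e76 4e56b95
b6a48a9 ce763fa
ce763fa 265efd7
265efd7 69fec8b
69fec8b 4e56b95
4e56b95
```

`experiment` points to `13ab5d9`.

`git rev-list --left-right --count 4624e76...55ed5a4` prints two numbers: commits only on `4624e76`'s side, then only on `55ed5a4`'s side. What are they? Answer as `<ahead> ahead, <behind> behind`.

Reachable from 4624e76: {4624e76, 4e56b95}.
Reachable from 55ed5a4: {265efd7, 4e56b95, 55ed5a4, 69fec8b, b6a48a9, ce763fa}.
Only in 4624e76's history (ahead): {4624e76} — 1.
Only in 55ed5a4's history (behind): {265efd7, 55ed5a4, 69fec8b, b6a48a9, ce763fa} — 5.

1 ahead, 5 behind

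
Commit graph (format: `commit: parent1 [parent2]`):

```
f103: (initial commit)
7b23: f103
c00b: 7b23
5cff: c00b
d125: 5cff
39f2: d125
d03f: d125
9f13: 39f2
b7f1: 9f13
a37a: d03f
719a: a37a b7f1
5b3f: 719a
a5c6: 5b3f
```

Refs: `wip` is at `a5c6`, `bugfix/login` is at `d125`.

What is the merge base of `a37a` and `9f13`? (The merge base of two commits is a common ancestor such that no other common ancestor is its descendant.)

d125

Ancestors of a37a: {5cff, 7b23, a37a, c00b, d03f, d125, f103}.
Ancestors of 9f13: {39f2, 5cff, 7b23, 9f13, c00b, d125, f103}.
Common ancestors: {5cff, 7b23, c00b, d125, f103}.
Among these, d125 is not an ancestor of any other common ancestor — it is the merge base.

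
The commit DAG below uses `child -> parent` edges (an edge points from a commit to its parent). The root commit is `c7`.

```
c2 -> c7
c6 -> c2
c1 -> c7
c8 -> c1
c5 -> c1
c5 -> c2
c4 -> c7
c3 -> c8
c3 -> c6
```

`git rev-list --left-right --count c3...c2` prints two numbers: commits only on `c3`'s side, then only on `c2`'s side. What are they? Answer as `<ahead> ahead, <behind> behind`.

Reachable from c3: {c1, c2, c3, c6, c7, c8}.
Reachable from c2: {c2, c7}.
Only in c3's history (ahead): {c1, c3, c6, c8} — 4.
Only in c2's history (behind): {} — 0.

4 ahead, 0 behind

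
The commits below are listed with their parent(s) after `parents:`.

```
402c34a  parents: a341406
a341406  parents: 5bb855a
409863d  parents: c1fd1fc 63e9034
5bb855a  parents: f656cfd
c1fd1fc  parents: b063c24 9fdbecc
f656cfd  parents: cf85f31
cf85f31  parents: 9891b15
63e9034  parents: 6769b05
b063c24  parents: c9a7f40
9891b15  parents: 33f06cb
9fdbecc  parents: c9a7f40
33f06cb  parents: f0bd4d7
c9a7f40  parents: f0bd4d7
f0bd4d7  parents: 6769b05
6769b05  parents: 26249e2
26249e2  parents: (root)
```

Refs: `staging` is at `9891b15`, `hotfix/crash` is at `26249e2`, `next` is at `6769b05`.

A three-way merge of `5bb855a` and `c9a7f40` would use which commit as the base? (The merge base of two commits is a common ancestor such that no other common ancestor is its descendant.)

Ancestors of 5bb855a: {26249e2, 33f06cb, 5bb855a, 6769b05, 9891b15, cf85f31, f0bd4d7, f656cfd}.
Ancestors of c9a7f40: {26249e2, 6769b05, c9a7f40, f0bd4d7}.
Common ancestors: {26249e2, 6769b05, f0bd4d7}.
Among these, f0bd4d7 is not an ancestor of any other common ancestor — it is the merge base.

f0bd4d7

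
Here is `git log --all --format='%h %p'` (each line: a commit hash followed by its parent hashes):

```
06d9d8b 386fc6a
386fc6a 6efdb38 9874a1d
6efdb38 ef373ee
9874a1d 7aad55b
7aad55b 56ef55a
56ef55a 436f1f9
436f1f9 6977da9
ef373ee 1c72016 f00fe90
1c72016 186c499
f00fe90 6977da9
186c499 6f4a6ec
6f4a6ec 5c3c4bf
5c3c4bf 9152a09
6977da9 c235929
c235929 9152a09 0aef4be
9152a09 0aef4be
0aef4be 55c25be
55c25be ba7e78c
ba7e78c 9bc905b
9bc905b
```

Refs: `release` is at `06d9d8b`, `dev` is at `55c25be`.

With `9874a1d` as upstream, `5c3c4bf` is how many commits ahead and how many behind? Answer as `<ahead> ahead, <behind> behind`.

Reachable from 5c3c4bf: {0aef4be, 55c25be, 5c3c4bf, 9152a09, 9bc905b, ba7e78c}.
Reachable from 9874a1d: {0aef4be, 436f1f9, 55c25be, 56ef55a, 6977da9, 7aad55b, 9152a09, 9874a1d, 9bc905b, ba7e78c, c235929}.
Only in 5c3c4bf's history (ahead): {5c3c4bf} — 1.
Only in 9874a1d's history (behind): {436f1f9, 56ef55a, 6977da9, 7aad55b, 9874a1d, c235929} — 6.

1 ahead, 6 behind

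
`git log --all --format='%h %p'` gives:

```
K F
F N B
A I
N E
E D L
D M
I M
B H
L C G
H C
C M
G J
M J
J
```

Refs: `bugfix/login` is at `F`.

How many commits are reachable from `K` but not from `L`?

Reachable from K: {B, C, D, E, F, G, H, J, K, L, M, N}.
Reachable from L: {C, G, J, L, M}.
In K's history but not L's: {B, D, E, F, H, K, N} — 7 commits.

7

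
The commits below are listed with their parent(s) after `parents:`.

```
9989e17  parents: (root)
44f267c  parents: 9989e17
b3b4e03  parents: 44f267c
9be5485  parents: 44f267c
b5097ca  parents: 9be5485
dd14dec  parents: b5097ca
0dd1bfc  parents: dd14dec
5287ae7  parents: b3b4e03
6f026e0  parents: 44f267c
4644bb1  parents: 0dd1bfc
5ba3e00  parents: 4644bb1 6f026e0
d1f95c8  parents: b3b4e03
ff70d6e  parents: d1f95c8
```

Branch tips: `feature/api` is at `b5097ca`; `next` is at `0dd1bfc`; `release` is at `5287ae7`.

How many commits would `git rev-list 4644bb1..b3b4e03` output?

Reachable from b3b4e03: {44f267c, 9989e17, b3b4e03}.
Reachable from 4644bb1: {0dd1bfc, 44f267c, 4644bb1, 9989e17, 9be5485, b5097ca, dd14dec}.
In b3b4e03's history but not 4644bb1's: {b3b4e03} — 1 commit.

1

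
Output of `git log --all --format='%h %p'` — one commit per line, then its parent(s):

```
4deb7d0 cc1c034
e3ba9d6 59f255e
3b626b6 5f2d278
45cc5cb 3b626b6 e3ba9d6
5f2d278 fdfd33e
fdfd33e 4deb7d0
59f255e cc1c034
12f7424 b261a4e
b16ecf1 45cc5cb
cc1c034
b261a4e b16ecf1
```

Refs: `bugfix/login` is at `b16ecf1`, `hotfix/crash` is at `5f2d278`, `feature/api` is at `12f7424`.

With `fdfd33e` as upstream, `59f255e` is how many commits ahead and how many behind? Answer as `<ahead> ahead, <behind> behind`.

Reachable from 59f255e: {59f255e, cc1c034}.
Reachable from fdfd33e: {4deb7d0, cc1c034, fdfd33e}.
Only in 59f255e's history (ahead): {59f255e} — 1.
Only in fdfd33e's history (behind): {4deb7d0, fdfd33e} — 2.

1 ahead, 2 behind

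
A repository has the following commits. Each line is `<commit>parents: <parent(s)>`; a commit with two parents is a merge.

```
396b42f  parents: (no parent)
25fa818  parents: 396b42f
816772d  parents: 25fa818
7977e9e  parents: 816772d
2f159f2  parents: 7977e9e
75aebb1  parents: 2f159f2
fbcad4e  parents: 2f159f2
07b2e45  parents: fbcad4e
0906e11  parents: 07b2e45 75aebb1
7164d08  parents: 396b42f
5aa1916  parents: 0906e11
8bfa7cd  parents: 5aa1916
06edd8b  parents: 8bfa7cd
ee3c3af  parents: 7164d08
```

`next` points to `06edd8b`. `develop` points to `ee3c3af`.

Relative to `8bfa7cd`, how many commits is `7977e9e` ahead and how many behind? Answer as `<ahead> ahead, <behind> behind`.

0 ahead, 7 behind

Reachable from 7977e9e: {25fa818, 396b42f, 7977e9e, 816772d}.
Reachable from 8bfa7cd: {07b2e45, 0906e11, 25fa818, 2f159f2, 396b42f, 5aa1916, 75aebb1, 7977e9e, 816772d, 8bfa7cd, fbcad4e}.
Only in 7977e9e's history (ahead): {} — 0.
Only in 8bfa7cd's history (behind): {07b2e45, 0906e11, 2f159f2, 5aa1916, 75aebb1, 8bfa7cd, fbcad4e} — 7.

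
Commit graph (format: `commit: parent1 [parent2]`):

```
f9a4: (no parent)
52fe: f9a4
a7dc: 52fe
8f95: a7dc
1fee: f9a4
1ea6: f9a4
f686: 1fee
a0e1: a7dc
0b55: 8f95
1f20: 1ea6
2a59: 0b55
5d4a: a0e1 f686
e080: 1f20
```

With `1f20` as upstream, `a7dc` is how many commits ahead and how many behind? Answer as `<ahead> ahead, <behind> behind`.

2 ahead, 2 behind

Reachable from a7dc: {52fe, a7dc, f9a4}.
Reachable from 1f20: {1ea6, 1f20, f9a4}.
Only in a7dc's history (ahead): {52fe, a7dc} — 2.
Only in 1f20's history (behind): {1ea6, 1f20} — 2.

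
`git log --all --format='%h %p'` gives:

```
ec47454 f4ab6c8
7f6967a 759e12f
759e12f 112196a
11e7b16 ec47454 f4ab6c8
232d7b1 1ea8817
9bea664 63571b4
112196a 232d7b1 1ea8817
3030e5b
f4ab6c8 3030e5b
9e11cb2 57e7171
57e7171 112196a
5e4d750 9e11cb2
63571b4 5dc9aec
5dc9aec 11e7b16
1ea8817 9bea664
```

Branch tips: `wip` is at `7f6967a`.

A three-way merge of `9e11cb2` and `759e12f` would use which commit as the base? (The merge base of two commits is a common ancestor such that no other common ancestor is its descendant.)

Ancestors of 9e11cb2: {112196a, 11e7b16, 1ea8817, 232d7b1, 3030e5b, 57e7171, 5dc9aec, 63571b4, 9bea664, 9e11cb2, ec47454, f4ab6c8}.
Ancestors of 759e12f: {112196a, 11e7b16, 1ea8817, 232d7b1, 3030e5b, 5dc9aec, 63571b4, 759e12f, 9bea664, ec47454, f4ab6c8}.
Common ancestors: {112196a, 11e7b16, 1ea8817, 232d7b1, 3030e5b, 5dc9aec, 63571b4, 9bea664, ec47454, f4ab6c8}.
Among these, 112196a is not an ancestor of any other common ancestor — it is the merge base.

112196a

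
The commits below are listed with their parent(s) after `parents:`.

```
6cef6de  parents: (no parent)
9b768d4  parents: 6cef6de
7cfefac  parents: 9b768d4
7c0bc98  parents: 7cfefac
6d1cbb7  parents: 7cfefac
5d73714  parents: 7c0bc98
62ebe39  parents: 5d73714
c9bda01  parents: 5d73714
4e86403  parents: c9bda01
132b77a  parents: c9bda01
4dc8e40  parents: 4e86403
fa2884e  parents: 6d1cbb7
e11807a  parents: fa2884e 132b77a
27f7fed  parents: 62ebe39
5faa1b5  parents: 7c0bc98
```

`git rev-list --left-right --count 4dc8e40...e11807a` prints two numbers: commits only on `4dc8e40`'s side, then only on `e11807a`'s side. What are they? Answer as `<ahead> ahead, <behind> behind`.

2 ahead, 4 behind

Reachable from 4dc8e40: {4dc8e40, 4e86403, 5d73714, 6cef6de, 7c0bc98, 7cfefac, 9b768d4, c9bda01}.
Reachable from e11807a: {132b77a, 5d73714, 6cef6de, 6d1cbb7, 7c0bc98, 7cfefac, 9b768d4, c9bda01, e11807a, fa2884e}.
Only in 4dc8e40's history (ahead): {4dc8e40, 4e86403} — 2.
Only in e11807a's history (behind): {132b77a, 6d1cbb7, e11807a, fa2884e} — 4.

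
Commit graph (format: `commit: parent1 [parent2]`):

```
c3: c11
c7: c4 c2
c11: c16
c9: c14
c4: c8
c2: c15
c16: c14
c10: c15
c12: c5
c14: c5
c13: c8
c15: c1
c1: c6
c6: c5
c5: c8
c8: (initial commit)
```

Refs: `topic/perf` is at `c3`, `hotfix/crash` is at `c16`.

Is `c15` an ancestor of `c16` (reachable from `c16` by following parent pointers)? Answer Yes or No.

No

Ancestors of c16: {c14, c16, c5, c8}.
c15 is not in that set, so it is not an ancestor of c16.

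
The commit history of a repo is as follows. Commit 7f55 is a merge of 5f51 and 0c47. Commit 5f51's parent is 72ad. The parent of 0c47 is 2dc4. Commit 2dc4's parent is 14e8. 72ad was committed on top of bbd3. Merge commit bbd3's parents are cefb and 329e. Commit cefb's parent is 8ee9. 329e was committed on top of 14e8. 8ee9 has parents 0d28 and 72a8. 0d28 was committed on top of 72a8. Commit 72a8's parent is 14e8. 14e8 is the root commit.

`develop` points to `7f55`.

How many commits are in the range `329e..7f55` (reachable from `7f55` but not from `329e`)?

Reachable from 7f55: {0c47, 0d28, 14e8, 2dc4, 329e, 5f51, 72a8, 72ad, 7f55, 8ee9, bbd3, cefb}.
Reachable from 329e: {14e8, 329e}.
In 7f55's history but not 329e's: {0c47, 0d28, 2dc4, 5f51, 72a8, 72ad, 7f55, 8ee9, bbd3, cefb} — 10 commits.

10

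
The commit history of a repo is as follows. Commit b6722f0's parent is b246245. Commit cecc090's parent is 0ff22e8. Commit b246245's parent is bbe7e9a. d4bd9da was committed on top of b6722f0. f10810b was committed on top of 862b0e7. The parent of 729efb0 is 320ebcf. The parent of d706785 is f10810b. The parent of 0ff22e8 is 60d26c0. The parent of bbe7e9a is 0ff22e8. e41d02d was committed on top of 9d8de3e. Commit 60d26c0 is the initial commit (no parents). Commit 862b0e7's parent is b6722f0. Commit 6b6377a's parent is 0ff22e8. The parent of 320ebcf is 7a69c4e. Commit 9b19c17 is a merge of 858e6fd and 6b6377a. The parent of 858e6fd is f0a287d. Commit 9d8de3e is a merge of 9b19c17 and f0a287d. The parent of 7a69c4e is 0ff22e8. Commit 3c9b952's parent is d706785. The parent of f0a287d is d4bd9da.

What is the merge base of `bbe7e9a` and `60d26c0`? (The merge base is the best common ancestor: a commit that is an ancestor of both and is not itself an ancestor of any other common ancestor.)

Ancestors of bbe7e9a: {0ff22e8, 60d26c0, bbe7e9a}.
Ancestors of 60d26c0: {60d26c0}.
Common ancestors: {60d26c0}.
The only common ancestor is 60d26c0, so it is the merge base.

60d26c0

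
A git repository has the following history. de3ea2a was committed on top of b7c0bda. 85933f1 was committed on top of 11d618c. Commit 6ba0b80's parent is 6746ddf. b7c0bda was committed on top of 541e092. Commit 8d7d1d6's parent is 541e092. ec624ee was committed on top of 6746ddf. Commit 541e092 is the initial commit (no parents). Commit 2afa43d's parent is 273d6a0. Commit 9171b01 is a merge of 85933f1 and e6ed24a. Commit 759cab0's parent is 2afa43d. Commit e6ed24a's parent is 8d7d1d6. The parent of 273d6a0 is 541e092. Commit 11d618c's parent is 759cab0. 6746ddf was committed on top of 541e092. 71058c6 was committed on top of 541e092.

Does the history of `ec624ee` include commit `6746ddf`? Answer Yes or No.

Yes

Ancestors of ec624ee (commits reachable by following parents): {541e092, 6746ddf, ec624ee}.
6746ddf is in that set, so it is an ancestor of ec624ee.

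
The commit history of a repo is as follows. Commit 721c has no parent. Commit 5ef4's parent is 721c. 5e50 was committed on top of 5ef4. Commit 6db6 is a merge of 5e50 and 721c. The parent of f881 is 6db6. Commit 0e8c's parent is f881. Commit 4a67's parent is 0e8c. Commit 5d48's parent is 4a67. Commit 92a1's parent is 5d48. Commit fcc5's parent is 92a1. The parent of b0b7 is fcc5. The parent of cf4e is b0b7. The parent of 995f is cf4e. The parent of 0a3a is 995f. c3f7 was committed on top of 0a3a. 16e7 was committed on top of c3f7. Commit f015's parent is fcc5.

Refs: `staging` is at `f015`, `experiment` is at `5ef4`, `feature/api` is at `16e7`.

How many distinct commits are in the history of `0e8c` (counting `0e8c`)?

6

Walking parent pointers from 0e8c: reachable set = {0e8c, 5e50, 5ef4, 6db6, 721c, f881}.
That is 6 commits.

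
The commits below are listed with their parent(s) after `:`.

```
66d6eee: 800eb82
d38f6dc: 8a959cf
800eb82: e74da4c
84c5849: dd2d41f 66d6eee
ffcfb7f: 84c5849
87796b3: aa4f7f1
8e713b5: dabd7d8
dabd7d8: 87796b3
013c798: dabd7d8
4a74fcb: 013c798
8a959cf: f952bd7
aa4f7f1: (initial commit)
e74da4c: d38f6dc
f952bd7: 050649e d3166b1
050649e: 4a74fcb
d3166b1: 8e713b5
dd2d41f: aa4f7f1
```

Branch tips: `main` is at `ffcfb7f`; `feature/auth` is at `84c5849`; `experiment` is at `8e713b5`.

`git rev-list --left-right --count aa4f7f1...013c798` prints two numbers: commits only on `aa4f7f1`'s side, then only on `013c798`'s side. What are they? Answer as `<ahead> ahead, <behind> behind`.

0 ahead, 3 behind

Reachable from aa4f7f1: {aa4f7f1}.
Reachable from 013c798: {013c798, 87796b3, aa4f7f1, dabd7d8}.
Only in aa4f7f1's history (ahead): {} — 0.
Only in 013c798's history (behind): {013c798, 87796b3, dabd7d8} — 3.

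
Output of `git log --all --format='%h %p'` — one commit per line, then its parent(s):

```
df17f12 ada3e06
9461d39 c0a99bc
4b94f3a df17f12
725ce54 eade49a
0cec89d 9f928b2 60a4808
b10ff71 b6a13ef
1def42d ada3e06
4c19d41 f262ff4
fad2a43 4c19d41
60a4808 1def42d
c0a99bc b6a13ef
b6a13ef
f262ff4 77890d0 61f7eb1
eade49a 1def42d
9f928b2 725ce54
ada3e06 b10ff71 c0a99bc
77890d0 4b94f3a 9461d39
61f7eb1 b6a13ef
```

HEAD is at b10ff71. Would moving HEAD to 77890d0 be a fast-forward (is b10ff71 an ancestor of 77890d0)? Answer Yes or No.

A fast-forward from b10ff71 to 77890d0 is possible iff b10ff71 is an ancestor of 77890d0.
Ancestors of 77890d0: {4b94f3a, 77890d0, 9461d39, ada3e06, b10ff71, b6a13ef, c0a99bc, df17f12}.
b10ff71 is among them, so fast-forward is possible.

Yes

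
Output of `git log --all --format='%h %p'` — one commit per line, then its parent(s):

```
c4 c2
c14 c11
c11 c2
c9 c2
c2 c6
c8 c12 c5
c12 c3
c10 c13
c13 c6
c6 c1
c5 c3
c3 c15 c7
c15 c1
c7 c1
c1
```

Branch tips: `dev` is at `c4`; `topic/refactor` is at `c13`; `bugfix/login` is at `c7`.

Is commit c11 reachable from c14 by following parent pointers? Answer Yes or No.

Yes

Ancestors of c14 (commits reachable by following parents): {c1, c11, c14, c2, c6}.
c11 is in that set, so it is an ancestor of c14.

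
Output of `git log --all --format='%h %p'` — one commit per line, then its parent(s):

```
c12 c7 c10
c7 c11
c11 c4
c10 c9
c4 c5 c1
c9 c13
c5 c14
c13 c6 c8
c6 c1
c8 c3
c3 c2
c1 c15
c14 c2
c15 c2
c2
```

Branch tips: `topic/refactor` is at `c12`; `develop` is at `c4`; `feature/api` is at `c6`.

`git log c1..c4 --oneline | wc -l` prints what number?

3

Reachable from c4: {c1, c14, c15, c2, c4, c5}.
Reachable from c1: {c1, c15, c2}.
In c4's history but not c1's: {c14, c4, c5} — 3 commits.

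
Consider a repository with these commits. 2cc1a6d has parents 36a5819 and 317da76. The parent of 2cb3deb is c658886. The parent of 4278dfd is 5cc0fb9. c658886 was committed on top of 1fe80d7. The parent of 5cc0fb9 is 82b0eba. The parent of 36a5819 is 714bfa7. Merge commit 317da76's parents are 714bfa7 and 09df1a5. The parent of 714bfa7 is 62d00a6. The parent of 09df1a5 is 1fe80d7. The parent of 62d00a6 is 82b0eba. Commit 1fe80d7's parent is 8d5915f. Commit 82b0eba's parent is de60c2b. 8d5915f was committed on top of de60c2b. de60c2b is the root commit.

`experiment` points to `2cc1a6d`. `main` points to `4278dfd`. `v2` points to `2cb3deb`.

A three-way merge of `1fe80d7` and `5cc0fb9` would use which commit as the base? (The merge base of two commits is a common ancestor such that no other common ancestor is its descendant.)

Ancestors of 1fe80d7: {1fe80d7, 8d5915f, de60c2b}.
Ancestors of 5cc0fb9: {5cc0fb9, 82b0eba, de60c2b}.
Common ancestors: {de60c2b}.
The only common ancestor is de60c2b, so it is the merge base.

de60c2b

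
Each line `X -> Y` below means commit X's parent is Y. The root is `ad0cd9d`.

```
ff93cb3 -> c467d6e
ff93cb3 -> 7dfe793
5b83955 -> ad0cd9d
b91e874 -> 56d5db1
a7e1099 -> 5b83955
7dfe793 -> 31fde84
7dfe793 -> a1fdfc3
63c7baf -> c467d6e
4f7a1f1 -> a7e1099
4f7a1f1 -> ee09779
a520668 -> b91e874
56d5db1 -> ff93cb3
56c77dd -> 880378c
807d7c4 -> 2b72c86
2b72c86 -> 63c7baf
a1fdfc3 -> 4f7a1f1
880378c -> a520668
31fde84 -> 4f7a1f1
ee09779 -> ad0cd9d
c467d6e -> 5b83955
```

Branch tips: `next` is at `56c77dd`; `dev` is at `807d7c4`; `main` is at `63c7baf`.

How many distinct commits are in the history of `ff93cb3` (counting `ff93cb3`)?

10

Walking parent pointers from ff93cb3: reachable set = {31fde84, 4f7a1f1, 5b83955, 7dfe793, a1fdfc3, a7e1099, ad0cd9d, c467d6e, ee09779, ff93cb3}.
That is 10 commits.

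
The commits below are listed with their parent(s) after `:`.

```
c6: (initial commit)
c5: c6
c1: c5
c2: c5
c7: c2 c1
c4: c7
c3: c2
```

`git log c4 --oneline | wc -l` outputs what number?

6

Walking parent pointers from c4: reachable set = {c1, c2, c4, c5, c6, c7}.
That is 6 commits.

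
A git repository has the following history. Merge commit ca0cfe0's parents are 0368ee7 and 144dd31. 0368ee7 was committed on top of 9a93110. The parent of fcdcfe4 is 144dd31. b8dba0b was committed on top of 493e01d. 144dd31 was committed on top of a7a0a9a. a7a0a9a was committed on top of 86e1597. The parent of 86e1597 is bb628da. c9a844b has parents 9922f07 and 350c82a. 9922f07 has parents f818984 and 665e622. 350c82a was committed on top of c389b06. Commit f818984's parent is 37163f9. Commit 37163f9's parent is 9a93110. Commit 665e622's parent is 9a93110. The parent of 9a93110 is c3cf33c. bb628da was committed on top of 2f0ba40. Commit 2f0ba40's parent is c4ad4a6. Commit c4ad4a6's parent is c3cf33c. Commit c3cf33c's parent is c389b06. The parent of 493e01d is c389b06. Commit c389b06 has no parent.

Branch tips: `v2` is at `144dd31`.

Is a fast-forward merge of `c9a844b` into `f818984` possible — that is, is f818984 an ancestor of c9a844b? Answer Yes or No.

A fast-forward from f818984 to c9a844b is possible iff f818984 is an ancestor of c9a844b.
Ancestors of c9a844b: {350c82a, 37163f9, 665e622, 9922f07, 9a93110, c389b06, c3cf33c, c9a844b, f818984}.
f818984 is among them, so fast-forward is possible.

Yes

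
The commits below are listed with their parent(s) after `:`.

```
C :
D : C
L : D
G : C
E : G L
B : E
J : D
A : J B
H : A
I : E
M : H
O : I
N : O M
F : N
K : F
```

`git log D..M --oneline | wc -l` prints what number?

Reachable from M: {A, B, C, D, E, G, H, J, L, M}.
Reachable from D: {C, D}.
In M's history but not D's: {A, B, E, G, H, J, L, M} — 8 commits.

8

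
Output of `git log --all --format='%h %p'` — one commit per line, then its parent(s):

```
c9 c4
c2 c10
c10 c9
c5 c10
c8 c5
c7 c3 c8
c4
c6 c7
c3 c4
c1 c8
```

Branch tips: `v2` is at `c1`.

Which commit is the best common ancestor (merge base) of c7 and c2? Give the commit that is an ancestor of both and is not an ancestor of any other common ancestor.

c10

Ancestors of c7: {c10, c3, c4, c5, c7, c8, c9}.
Ancestors of c2: {c10, c2, c4, c9}.
Common ancestors: {c10, c4, c9}.
Among these, c10 is not an ancestor of any other common ancestor — it is the merge base.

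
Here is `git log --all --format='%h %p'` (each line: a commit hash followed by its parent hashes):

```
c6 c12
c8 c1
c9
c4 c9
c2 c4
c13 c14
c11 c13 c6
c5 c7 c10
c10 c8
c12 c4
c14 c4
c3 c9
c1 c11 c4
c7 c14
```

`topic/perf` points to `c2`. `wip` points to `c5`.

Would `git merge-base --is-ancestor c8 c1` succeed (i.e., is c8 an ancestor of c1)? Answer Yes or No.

No

Ancestors of c1: {c1, c11, c12, c13, c14, c4, c6, c9}.
c8 is not in that set, so it is not an ancestor of c1.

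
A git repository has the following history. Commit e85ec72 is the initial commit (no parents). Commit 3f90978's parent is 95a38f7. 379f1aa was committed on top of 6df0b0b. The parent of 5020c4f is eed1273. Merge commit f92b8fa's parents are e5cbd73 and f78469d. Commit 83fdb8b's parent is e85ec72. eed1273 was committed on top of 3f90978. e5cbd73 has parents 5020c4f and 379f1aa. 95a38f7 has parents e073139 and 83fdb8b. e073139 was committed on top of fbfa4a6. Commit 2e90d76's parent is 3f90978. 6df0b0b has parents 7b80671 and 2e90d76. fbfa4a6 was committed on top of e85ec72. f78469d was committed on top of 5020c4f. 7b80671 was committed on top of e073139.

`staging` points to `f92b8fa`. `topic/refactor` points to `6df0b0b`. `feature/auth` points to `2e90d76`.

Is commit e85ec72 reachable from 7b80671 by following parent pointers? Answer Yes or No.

Yes

Ancestors of 7b80671 (commits reachable by following parents): {7b80671, e073139, e85ec72, fbfa4a6}.
e85ec72 is in that set, so it is an ancestor of 7b80671.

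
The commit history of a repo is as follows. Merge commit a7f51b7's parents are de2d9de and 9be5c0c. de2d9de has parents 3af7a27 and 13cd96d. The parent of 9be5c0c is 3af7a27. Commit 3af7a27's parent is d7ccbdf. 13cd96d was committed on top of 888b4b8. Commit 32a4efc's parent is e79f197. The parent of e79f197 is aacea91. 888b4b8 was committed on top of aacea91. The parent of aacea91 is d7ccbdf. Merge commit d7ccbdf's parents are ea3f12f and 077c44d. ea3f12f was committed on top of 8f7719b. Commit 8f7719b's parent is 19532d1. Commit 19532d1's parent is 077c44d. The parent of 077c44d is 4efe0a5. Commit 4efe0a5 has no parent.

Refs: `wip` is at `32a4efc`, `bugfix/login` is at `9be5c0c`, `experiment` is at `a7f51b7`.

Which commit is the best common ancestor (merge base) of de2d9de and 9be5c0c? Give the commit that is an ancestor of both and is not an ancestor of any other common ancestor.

3af7a27

Ancestors of de2d9de: {077c44d, 13cd96d, 19532d1, 3af7a27, 4efe0a5, 888b4b8, 8f7719b, aacea91, d7ccbdf, de2d9de, ea3f12f}.
Ancestors of 9be5c0c: {077c44d, 19532d1, 3af7a27, 4efe0a5, 8f7719b, 9be5c0c, d7ccbdf, ea3f12f}.
Common ancestors: {077c44d, 19532d1, 3af7a27, 4efe0a5, 8f7719b, d7ccbdf, ea3f12f}.
Among these, 3af7a27 is not an ancestor of any other common ancestor — it is the merge base.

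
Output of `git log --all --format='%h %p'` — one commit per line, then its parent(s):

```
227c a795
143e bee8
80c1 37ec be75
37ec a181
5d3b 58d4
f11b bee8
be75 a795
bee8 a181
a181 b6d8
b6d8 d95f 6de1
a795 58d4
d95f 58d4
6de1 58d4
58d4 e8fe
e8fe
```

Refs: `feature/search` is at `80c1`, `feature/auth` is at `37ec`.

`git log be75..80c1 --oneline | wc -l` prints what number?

6

Reachable from 80c1: {37ec, 58d4, 6de1, 80c1, a181, a795, b6d8, be75, d95f, e8fe}.
Reachable from be75: {58d4, a795, be75, e8fe}.
In 80c1's history but not be75's: {37ec, 6de1, 80c1, a181, b6d8, d95f} — 6 commits.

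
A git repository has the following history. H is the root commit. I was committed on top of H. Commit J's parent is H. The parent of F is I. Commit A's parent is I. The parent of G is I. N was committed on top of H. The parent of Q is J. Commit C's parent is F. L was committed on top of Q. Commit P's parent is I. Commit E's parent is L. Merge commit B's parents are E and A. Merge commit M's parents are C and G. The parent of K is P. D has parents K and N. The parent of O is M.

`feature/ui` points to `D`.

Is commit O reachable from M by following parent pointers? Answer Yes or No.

Ancestors of M: {C, F, G, H, I, M}.
O is not in that set, so it is not an ancestor of M.

No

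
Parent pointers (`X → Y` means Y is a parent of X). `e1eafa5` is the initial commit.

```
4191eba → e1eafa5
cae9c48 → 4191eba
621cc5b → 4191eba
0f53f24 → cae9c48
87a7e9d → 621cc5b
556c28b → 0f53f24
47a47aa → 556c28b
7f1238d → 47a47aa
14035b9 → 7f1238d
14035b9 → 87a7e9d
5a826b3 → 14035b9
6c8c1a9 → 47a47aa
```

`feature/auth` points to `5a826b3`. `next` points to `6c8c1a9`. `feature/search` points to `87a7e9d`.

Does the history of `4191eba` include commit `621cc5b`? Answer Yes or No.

Ancestors of 4191eba: {4191eba, e1eafa5}.
621cc5b is not in that set, so it is not an ancestor of 4191eba.

No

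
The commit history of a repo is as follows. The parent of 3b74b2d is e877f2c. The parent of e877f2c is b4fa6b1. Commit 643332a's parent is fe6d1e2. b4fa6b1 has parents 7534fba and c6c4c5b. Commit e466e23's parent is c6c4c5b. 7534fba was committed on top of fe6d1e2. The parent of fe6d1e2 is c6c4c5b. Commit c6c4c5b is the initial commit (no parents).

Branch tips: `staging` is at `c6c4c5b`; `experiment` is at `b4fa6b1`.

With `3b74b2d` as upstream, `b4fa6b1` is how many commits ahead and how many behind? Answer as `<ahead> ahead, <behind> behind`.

0 ahead, 2 behind

Reachable from b4fa6b1: {7534fba, b4fa6b1, c6c4c5b, fe6d1e2}.
Reachable from 3b74b2d: {3b74b2d, 7534fba, b4fa6b1, c6c4c5b, e877f2c, fe6d1e2}.
Only in b4fa6b1's history (ahead): {} — 0.
Only in 3b74b2d's history (behind): {3b74b2d, e877f2c} — 2.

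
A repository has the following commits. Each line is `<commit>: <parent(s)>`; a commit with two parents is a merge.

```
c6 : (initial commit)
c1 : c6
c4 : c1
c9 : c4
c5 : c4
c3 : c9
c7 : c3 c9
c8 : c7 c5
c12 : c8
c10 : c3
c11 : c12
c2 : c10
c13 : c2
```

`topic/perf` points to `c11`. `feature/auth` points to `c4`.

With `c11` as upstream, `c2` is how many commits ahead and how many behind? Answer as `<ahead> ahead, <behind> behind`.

Reachable from c2: {c1, c10, c2, c3, c4, c6, c9}.
Reachable from c11: {c1, c11, c12, c3, c4, c5, c6, c7, c8, c9}.
Only in c2's history (ahead): {c10, c2} — 2.
Only in c11's history (behind): {c11, c12, c5, c7, c8} — 5.

2 ahead, 5 behind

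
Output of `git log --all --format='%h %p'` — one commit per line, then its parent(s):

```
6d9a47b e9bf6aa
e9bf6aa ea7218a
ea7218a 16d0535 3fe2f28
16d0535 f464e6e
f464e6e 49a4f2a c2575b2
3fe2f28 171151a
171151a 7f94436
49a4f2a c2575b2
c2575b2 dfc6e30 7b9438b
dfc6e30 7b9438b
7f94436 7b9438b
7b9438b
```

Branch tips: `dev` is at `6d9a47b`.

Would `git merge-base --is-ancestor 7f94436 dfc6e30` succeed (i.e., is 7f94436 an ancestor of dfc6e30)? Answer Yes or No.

Ancestors of dfc6e30: {7b9438b, dfc6e30}.
7f94436 is not in that set, so it is not an ancestor of dfc6e30.

No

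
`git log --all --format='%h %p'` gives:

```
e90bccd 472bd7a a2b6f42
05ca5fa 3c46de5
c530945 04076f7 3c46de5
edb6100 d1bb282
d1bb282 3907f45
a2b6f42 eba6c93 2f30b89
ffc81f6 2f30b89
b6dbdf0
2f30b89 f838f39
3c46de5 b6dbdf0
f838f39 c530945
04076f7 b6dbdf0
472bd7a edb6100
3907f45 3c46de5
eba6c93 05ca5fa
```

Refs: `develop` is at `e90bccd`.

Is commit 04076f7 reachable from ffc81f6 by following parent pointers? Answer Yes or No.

Yes

Ancestors of ffc81f6 (commits reachable by following parents): {04076f7, 2f30b89, 3c46de5, b6dbdf0, c530945, f838f39, ffc81f6}.
04076f7 is in that set, so it is an ancestor of ffc81f6.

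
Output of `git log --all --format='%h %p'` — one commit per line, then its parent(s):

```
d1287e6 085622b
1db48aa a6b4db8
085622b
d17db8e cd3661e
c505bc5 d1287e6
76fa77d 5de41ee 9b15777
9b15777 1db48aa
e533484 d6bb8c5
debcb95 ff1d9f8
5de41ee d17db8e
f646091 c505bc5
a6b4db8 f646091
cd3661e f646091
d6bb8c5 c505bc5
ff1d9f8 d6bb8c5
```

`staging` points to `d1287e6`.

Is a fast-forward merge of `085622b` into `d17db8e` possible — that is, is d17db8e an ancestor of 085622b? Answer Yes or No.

A fast-forward from d17db8e to 085622b is possible iff d17db8e is an ancestor of 085622b.
Ancestors of 085622b: {085622b}.
d17db8e is not among them, so fast-forward is not possible.

No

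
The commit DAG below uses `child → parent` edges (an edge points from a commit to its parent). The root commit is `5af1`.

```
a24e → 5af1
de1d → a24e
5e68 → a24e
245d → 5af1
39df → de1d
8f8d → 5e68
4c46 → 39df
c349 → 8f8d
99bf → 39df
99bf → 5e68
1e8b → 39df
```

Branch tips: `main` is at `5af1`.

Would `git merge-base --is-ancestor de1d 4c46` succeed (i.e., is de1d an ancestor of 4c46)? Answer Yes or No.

Yes

Ancestors of 4c46 (commits reachable by following parents): {39df, 4c46, 5af1, a24e, de1d}.
de1d is in that set, so it is an ancestor of 4c46.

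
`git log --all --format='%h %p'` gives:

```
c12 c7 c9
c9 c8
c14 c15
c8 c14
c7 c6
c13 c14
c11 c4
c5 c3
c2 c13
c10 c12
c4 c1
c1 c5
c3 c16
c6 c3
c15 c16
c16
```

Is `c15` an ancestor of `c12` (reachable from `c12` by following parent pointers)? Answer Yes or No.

Ancestors of c12 (commits reachable by following parents): {c12, c14, c15, c16, c3, c6, c7, c8, c9}.
c15 is in that set, so it is an ancestor of c12.

Yes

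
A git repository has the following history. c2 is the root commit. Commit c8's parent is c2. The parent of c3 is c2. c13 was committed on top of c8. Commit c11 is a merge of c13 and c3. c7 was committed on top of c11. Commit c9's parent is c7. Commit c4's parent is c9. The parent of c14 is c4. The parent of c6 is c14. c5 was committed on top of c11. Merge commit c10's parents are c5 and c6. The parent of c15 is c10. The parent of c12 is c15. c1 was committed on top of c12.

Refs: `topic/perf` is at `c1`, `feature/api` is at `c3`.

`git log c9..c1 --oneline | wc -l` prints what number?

Reachable from c1: {c1, c10, c11, c12, c13, c14, c15, c2, c3, c4, c5, c6, c7, c8, c9}.
Reachable from c9: {c11, c13, c2, c3, c7, c8, c9}.
In c1's history but not c9's: {c1, c10, c12, c14, c15, c4, c5, c6} — 8 commits.

8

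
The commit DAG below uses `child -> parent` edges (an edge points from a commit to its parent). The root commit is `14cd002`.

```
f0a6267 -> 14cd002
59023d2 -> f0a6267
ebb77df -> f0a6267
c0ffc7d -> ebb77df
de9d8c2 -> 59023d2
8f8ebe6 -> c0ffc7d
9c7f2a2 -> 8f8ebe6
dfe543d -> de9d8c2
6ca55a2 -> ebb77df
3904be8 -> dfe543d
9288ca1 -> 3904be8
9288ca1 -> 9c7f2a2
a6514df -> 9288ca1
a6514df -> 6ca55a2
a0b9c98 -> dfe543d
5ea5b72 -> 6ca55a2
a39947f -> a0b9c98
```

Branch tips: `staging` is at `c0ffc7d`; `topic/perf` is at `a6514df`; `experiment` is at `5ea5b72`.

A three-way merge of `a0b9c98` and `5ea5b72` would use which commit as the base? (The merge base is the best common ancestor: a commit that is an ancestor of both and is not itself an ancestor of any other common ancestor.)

f0a6267

Ancestors of a0b9c98: {14cd002, 59023d2, a0b9c98, de9d8c2, dfe543d, f0a6267}.
Ancestors of 5ea5b72: {14cd002, 5ea5b72, 6ca55a2, ebb77df, f0a6267}.
Common ancestors: {14cd002, f0a6267}.
Among these, f0a6267 is not an ancestor of any other common ancestor — it is the merge base.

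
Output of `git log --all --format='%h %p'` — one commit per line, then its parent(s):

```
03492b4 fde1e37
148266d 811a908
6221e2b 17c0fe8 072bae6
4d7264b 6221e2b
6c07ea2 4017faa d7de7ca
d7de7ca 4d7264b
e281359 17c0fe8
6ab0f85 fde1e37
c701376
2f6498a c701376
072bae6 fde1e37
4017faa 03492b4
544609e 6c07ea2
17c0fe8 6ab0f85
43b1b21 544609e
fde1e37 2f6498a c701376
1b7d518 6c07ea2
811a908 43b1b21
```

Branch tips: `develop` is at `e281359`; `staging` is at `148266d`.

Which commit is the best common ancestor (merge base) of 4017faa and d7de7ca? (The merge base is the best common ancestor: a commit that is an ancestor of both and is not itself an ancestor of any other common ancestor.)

Ancestors of 4017faa: {03492b4, 2f6498a, 4017faa, c701376, fde1e37}.
Ancestors of d7de7ca: {072bae6, 17c0fe8, 2f6498a, 4d7264b, 6221e2b, 6ab0f85, c701376, d7de7ca, fde1e37}.
Common ancestors: {2f6498a, c701376, fde1e37}.
Among these, fde1e37 is not an ancestor of any other common ancestor — it is the merge base.

fde1e37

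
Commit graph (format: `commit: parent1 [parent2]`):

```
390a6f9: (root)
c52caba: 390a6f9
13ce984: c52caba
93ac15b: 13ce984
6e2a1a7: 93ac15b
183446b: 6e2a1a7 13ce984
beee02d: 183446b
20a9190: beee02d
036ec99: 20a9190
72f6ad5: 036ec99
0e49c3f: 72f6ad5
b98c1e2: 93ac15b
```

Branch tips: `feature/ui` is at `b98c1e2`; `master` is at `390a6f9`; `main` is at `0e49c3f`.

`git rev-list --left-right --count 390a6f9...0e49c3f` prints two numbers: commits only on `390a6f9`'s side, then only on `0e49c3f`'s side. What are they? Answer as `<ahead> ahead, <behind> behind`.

Reachable from 390a6f9: {390a6f9}.
Reachable from 0e49c3f: {036ec99, 0e49c3f, 13ce984, 183446b, 20a9190, 390a6f9, 6e2a1a7, 72f6ad5, 93ac15b, beee02d, c52caba}.
Only in 390a6f9's history (ahead): {} — 0.
Only in 0e49c3f's history (behind): {036ec99, 0e49c3f, 13ce984, 183446b, 20a9190, 6e2a1a7, 72f6ad5, 93ac15b, beee02d, c52caba} — 10.

0 ahead, 10 behind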